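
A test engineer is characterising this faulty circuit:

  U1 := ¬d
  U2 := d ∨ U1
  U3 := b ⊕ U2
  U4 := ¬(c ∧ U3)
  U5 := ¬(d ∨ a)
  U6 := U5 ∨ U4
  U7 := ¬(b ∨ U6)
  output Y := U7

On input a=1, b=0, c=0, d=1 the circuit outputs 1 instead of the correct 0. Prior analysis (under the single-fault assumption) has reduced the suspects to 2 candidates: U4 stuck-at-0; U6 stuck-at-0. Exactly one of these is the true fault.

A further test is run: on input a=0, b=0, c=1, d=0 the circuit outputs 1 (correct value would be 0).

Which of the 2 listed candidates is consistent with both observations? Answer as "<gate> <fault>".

Evaluate each candidate on input a=0, b=0, c=1, d=0:
  U4 stuck-at-0: U1=1, U2=1, U3=1, U4=0 [stuck-at-0], U5=1, U6=1, U7=0 → 0 — eliminated
  U6 stuck-at-0: U1=1, U2=1, U3=1, U4=0, U5=1, U6=0 [stuck-at-0], U7=1 → 1 — matches
Only U6 stuck-at-0 reproduces the observed 1.

U6 stuck-at-0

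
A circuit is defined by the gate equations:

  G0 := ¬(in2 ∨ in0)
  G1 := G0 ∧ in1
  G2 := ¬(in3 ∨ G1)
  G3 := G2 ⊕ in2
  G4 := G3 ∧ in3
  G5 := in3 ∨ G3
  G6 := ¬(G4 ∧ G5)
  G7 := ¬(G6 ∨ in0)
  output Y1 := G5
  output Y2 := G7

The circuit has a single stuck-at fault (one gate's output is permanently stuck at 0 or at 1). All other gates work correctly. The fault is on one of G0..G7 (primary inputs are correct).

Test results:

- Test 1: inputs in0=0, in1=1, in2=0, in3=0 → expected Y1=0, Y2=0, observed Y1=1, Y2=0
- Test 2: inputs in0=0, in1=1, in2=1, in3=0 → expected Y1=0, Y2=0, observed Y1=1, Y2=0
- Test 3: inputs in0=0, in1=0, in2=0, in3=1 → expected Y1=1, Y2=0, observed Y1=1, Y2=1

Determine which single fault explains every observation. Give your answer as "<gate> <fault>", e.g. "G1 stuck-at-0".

G3 stuck-at-1

Fault-free values for test 1 (in0=0, in1=1, in2=0, in3=0): G0=1, G1=1, G2=0, G3=0, G4=0, G5=0, G6=1, G7=0, giving Y1=0, Y2=0. Observed Y1=1, Y2=0.
Test 1: faults giving observed Y1=1, Y2=0 are {G0 stuck-at-0, G1 stuck-at-0, G2 stuck-at-1, G3 stuck-at-1, G5 stuck-at-1}.
Test 2 (in0=0, in1=1, in2=1, in3=0): fault-free G0=0, G1=0, G2=1, G3=0, G4=0, G5=0, G6=1, G7=0 → Y1=0, Y2=0; observed Y1=1, Y2=0. Eliminates G0 stuck-at-0, G1 stuck-at-0, G2 stuck-at-1.
Test 3 (in0=0, in1=0, in2=0, in3=1): fault-free G0=1, G1=0, G2=0, G3=0, G4=0, G5=1, G6=1, G7=0 → Y1=1, Y2=0; observed Y1=1, Y2=1. Eliminates G5 stuck-at-1.
Only G3 stuck-at-1 is consistent with every test.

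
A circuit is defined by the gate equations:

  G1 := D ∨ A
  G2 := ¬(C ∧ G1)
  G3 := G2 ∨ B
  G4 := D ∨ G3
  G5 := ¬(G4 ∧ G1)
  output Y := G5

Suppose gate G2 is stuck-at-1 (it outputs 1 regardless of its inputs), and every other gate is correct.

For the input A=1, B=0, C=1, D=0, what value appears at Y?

0

Propagate with G2 forced: G1=1, G2=1 [stuck-at-1], G3=1, G4=1, G5=0.
So Y = 0. (Without the fault it would be 1.)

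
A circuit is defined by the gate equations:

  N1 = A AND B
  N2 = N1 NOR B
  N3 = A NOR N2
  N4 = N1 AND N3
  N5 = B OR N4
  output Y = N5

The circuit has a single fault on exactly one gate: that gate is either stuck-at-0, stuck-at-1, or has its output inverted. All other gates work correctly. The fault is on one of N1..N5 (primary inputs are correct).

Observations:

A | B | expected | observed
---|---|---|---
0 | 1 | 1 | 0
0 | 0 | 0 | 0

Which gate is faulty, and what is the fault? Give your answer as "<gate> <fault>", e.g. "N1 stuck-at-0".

N5 stuck-at-0

Fault-free values for test 1 (A=0, B=1): N1=0, N2=0, N3=1, N4=0, N5=1, giving Y=1. Observed 0.
Test 1: faults giving observed 0 are {N5 stuck-at-0, N5 inverted output}.
Test 2 (A=0, B=0): fault-free N1=0, N2=1, N3=0, N4=0, N5=0 → 0; observed 0. Eliminates N5 inverted output.
Only N5 stuck-at-0 is consistent with every test.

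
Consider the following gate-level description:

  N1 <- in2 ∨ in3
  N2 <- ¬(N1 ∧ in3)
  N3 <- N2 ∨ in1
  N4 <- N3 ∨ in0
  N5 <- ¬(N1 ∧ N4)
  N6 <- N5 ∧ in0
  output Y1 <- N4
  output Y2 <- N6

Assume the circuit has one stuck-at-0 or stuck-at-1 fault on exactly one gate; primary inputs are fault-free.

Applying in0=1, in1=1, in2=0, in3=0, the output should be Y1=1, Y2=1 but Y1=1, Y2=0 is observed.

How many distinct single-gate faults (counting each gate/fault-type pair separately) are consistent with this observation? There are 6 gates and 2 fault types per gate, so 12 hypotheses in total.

Fault-free: N1=0, N2=1, N3=1, N4=1, N5=1, N6=1 → Y1=1, Y2=1. Observed Y1=1, Y2=0.
  N1 stuck-at-0: output Y1=1, Y2=1 ✗
  N1 stuck-at-1: output Y1=1, Y2=0 ✓
  N2 stuck-at-0: output Y1=1, Y2=1 ✗
  N2 stuck-at-1: output Y1=1, Y2=1 ✗
  N3 stuck-at-0: output Y1=1, Y2=1 ✗
  N3 stuck-at-1: output Y1=1, Y2=1 ✗
  N4 stuck-at-0: output Y1=0, Y2=1 ✗
  N4 stuck-at-1: output Y1=1, Y2=1 ✗
  N5 stuck-at-0: output Y1=1, Y2=0 ✓
  N5 stuck-at-1: output Y1=1, Y2=1 ✗
  N6 stuck-at-0: output Y1=1, Y2=0 ✓
  N6 stuck-at-1: output Y1=1, Y2=1 ✗
Consistent faults: {N1 stuck-at-1, N5 stuck-at-0, N6 stuck-at-0} — 3 in all.

3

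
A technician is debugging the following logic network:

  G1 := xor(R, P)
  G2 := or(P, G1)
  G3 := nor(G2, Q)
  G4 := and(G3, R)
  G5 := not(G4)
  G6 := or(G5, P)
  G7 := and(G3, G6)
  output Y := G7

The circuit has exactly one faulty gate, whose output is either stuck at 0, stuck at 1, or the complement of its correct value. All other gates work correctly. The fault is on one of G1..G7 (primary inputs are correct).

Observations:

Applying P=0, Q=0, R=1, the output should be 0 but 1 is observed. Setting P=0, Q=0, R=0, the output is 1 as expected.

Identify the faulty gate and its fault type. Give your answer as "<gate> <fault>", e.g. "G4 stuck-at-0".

Fault-free values for test 1 (P=0, Q=0, R=1): G1=1, G2=1, G3=0, G4=0, G5=1, G6=1, G7=0, giving Y=0. Observed 1.
Test 1: faults giving observed 1 are {G7 stuck-at-1, G7 inverted output}.
Test 2 (P=0, Q=0, R=0): fault-free G1=0, G2=0, G3=1, G4=0, G5=1, G6=1, G7=1 → 1; observed 1. Eliminates G7 inverted output.
Only G7 stuck-at-1 is consistent with every test.

G7 stuck-at-1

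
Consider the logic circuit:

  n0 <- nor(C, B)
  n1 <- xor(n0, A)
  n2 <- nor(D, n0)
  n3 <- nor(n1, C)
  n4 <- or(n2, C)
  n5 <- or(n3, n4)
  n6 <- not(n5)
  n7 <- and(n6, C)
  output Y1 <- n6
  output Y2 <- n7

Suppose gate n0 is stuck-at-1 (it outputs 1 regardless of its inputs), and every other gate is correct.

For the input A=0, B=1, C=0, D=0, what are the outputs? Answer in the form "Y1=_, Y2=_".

Y1=1, Y2=0

Propagate with n0 forced: n0=1 [stuck-at-1], n1=1, n2=0, n3=0, n4=0, n5=0, n6=1, n7=0.
So the outputs are Y1=1, Y2=0. (Without the fault they would be Y1=0, Y2=0.)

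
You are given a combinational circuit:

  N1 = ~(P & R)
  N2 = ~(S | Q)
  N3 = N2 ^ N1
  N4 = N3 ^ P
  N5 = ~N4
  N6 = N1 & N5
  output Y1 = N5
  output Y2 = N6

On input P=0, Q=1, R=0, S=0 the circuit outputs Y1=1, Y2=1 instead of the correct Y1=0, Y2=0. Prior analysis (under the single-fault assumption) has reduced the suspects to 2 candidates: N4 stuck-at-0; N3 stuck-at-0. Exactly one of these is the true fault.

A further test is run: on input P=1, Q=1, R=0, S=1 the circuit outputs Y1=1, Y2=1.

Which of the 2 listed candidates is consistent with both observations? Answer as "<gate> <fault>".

N4 stuck-at-0

Evaluate each candidate on input P=1, Q=1, R=0, S=1:
  N4 stuck-at-0: N1=1, N2=0, N3=1, N4=0 [stuck-at-0], N5=1, N6=1 → Y1=1, Y2=1 — matches
  N3 stuck-at-0: N1=1, N2=0, N3=0 [stuck-at-0], N4=1, N5=0, N6=0 → Y1=0, Y2=0 — eliminated
Only N4 stuck-at-0 reproduces the observed Y1=1, Y2=1.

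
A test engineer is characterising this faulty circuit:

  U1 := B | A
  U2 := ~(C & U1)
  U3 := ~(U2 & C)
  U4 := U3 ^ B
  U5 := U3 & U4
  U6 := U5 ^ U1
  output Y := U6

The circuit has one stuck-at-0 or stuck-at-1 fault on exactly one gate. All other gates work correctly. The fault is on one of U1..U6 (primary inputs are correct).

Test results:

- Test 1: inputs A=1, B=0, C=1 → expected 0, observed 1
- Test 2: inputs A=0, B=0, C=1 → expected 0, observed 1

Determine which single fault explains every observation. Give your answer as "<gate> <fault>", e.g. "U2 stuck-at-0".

Fault-free values for test 1 (A=1, B=0, C=1): U1=1, U2=0, U3=1, U4=1, U5=1, U6=0, giving Y=0. Observed 1.
Test 1: faults giving observed 1 are {U2 stuck-at-1, U3 stuck-at-0, U4 stuck-at-0, U5 stuck-at-0, U6 stuck-at-1}.
Test 2 (A=0, B=0, C=1): fault-free U1=0, U2=1, U3=0, U4=0, U5=0, U6=0 → 0; observed 1. Eliminates U2 stuck-at-1, U3 stuck-at-0, U4 stuck-at-0, U5 stuck-at-0.
Only U6 stuck-at-1 is consistent with every test.

U6 stuck-at-1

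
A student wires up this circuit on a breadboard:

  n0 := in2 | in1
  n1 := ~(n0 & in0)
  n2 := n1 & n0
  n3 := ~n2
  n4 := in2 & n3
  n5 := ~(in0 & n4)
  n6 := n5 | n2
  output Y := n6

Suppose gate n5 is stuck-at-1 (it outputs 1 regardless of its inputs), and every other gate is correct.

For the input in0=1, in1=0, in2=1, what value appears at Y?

Propagate with n5 forced: n0=1, n1=0, n2=0, n3=1, n4=1, n5=1 [stuck-at-1], n6=1.
So Y = 1. (Without the fault it would be 0.)

1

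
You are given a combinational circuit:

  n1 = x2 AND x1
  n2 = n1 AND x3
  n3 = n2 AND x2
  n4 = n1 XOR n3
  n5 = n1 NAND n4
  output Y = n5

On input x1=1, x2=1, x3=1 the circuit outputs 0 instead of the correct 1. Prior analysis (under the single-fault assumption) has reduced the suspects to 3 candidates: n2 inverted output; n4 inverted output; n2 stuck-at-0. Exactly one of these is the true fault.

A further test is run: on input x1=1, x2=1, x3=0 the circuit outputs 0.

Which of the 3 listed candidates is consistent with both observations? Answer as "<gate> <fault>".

Evaluate each candidate on input x1=1, x2=1, x3=0:
  n2 inverted output: n1=1, n2=1 [inverted output], n3=1, n4=0, n5=1 → 1 — eliminated
  n4 inverted output: n1=1, n2=0, n3=0, n4=0 [inverted output], n5=1 → 1 — eliminated
  n2 stuck-at-0: n1=1, n2=0 [stuck-at-0], n3=0, n4=1, n5=0 → 0 — matches
Only n2 stuck-at-0 reproduces the observed 0.

n2 stuck-at-0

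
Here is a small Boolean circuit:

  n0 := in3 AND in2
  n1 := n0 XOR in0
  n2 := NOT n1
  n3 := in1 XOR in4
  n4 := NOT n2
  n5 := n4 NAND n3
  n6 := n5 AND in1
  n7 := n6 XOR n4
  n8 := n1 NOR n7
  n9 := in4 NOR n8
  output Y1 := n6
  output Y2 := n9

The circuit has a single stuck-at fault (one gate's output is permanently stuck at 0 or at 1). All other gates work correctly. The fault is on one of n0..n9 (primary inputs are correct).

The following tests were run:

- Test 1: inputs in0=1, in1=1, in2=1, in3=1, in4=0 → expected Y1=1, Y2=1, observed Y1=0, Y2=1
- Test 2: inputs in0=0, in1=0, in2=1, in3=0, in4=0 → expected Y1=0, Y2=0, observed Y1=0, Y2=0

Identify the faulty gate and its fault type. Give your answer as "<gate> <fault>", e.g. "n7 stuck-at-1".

Fault-free values for test 1 (in0=1, in1=1, in2=1, in3=1, in4=0): n0=1, n1=0, n2=1, n3=1, n4=0, n5=1, n6=1, n7=1, n8=0, n9=1, giving Y1=1, Y2=1. Observed Y1=0, Y2=1.
Test 1: faults giving observed Y1=0, Y2=1 are {n0 stuck-at-0, n1 stuck-at-1, n2 stuck-at-0, n4 stuck-at-1}.
Test 2 (in0=0, in1=0, in2=1, in3=0, in4=0): fault-free n0=0, n1=0, n2=1, n3=0, n4=0, n5=1, n6=0, n7=0, n8=1, n9=0 → Y1=0, Y2=0; observed Y1=0, Y2=0. Eliminates n1 stuck-at-1, n2 stuck-at-0, n4 stuck-at-1.
Only n0 stuck-at-0 is consistent with every test.

n0 stuck-at-0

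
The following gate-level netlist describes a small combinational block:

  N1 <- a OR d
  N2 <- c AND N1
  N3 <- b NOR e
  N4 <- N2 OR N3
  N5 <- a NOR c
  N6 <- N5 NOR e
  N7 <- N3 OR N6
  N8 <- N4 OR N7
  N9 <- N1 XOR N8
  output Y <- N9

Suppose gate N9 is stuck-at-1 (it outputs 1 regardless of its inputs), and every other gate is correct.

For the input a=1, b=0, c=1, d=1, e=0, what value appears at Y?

Propagate with N9 forced: N1=1, N2=1, N3=1, N4=1, N5=0, N6=1, N7=1, N8=1, N9=1 [stuck-at-1].
So Y = 1. (Without the fault it would be 0.)

1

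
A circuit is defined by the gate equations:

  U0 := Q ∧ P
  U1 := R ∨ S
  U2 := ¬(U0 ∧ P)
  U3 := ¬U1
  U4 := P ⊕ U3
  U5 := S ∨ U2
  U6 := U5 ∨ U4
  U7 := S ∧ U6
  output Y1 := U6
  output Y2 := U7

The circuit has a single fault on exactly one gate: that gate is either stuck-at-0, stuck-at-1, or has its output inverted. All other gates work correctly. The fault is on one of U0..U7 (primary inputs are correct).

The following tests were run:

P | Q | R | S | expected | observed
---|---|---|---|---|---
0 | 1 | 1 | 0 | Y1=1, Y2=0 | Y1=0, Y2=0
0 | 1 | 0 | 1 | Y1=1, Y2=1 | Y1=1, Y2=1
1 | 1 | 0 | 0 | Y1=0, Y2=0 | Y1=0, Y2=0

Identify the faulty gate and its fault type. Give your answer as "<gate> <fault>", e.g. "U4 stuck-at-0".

U2 stuck-at-0

Fault-free values for test 1 (P=0, Q=1, R=1, S=0): U0=0, U1=1, U2=1, U3=0, U4=0, U5=1, U6=1, U7=0, giving Y1=1, Y2=0. Observed Y1=0, Y2=0.
Test 1: faults giving observed Y1=0, Y2=0 are {U2 stuck-at-0, U2 inverted output, U5 stuck-at-0, U5 inverted output, U6 stuck-at-0, U6 inverted output}.
Test 2 (P=0, Q=1, R=0, S=1): fault-free U0=0, U1=1, U2=1, U3=0, U4=0, U5=1, U6=1, U7=1 → Y1=1, Y2=1; observed Y1=1, Y2=1. Eliminates U5 stuck-at-0, U5 inverted output, U6 stuck-at-0, U6 inverted output.
Test 3 (P=1, Q=1, R=0, S=0): fault-free U0=1, U1=0, U2=0, U3=1, U4=0, U5=0, U6=0, U7=0 → Y1=0, Y2=0; observed Y1=0, Y2=0. Eliminates U2 inverted output.
Only U2 stuck-at-0 is consistent with every test.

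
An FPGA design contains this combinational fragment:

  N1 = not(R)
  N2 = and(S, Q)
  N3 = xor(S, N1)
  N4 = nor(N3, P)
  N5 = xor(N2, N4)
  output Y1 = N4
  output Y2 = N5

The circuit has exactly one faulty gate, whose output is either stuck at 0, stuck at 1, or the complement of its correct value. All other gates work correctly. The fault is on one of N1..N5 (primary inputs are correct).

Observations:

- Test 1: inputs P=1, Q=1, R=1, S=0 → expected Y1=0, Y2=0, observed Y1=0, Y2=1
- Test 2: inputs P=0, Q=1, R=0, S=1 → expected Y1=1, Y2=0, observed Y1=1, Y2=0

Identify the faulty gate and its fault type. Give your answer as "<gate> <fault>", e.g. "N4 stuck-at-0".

N2 stuck-at-1

Fault-free values for test 1 (P=1, Q=1, R=1, S=0): N1=0, N2=0, N3=0, N4=0, N5=0, giving Y1=0, Y2=0. Observed Y1=0, Y2=1.
Test 1: faults giving observed Y1=0, Y2=1 are {N2 stuck-at-1, N2 inverted output, N5 stuck-at-1, N5 inverted output}.
Test 2 (P=0, Q=1, R=0, S=1): fault-free N1=1, N2=1, N3=0, N4=1, N5=0 → Y1=1, Y2=0; observed Y1=1, Y2=0. Eliminates N2 inverted output, N5 stuck-at-1, N5 inverted output.
Only N2 stuck-at-1 is consistent with every test.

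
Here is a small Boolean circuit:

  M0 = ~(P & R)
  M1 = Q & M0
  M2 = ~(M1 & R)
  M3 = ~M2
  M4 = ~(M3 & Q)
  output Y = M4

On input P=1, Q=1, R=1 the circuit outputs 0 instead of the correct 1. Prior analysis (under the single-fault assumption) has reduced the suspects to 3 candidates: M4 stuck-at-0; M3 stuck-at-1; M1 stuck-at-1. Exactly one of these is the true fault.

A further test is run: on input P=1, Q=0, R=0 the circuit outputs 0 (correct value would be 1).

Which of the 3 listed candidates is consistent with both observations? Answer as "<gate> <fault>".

Evaluate each candidate on input P=1, Q=0, R=0:
  M4 stuck-at-0: M0=1, M1=0, M2=1, M3=0, M4=0 [stuck-at-0] → 0 — matches
  M3 stuck-at-1: M0=1, M1=0, M2=1, M3=1 [stuck-at-1], M4=1 → 1 — eliminated
  M1 stuck-at-1: M0=1, M1=1 [stuck-at-1], M2=1, M3=0, M4=1 → 1 — eliminated
Only M4 stuck-at-0 reproduces the observed 0.

M4 stuck-at-0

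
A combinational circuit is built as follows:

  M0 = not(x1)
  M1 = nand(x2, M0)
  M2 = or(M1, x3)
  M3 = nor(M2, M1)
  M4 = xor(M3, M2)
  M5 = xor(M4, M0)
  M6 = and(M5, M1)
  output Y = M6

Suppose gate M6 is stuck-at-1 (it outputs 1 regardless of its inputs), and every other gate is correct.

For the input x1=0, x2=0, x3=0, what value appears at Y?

Propagate with M6 forced: M0=1, M1=1, M2=1, M3=0, M4=1, M5=0, M6=1 [stuck-at-1].
So Y = 1. (Without the fault it would be 0.)

1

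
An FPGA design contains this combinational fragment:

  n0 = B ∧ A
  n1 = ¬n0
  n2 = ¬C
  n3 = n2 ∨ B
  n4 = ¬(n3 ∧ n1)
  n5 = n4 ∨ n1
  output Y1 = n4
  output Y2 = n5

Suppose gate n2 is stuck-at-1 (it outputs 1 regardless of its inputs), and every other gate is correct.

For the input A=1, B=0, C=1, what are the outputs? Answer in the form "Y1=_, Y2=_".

Y1=0, Y2=1

Propagate with n2 forced: n0=0, n1=1, n2=1 [stuck-at-1], n3=1, n4=0, n5=1.
So the outputs are Y1=0, Y2=1. (Without the fault they would be Y1=1, Y2=1.)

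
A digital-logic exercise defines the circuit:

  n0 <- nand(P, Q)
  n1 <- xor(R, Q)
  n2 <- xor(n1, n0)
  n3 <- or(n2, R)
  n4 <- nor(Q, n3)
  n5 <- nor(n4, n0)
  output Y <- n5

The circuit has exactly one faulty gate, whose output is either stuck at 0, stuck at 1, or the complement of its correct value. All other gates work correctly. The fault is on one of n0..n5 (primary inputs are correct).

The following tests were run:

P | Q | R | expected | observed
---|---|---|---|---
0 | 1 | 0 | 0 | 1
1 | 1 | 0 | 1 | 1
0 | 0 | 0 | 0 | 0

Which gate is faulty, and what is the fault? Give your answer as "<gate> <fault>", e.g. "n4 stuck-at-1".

Fault-free values for test 1 (P=0, Q=1, R=0): n0=1, n1=1, n2=0, n3=0, n4=0, n5=0, giving Y=0. Observed 1.
Test 1: faults giving observed 1 are {n0 stuck-at-0, n0 inverted output, n5 stuck-at-1, n5 inverted output}.
Test 2 (P=1, Q=1, R=0): fault-free n0=0, n1=1, n2=1, n3=1, n4=0, n5=1 → 1; observed 1. Eliminates n0 inverted output, n5 inverted output.
Test 3 (P=0, Q=0, R=0): fault-free n0=1, n1=0, n2=1, n3=1, n4=0, n5=0 → 0; observed 0. Eliminates n5 stuck-at-1.
Only n0 stuck-at-0 is consistent with every test.

n0 stuck-at-0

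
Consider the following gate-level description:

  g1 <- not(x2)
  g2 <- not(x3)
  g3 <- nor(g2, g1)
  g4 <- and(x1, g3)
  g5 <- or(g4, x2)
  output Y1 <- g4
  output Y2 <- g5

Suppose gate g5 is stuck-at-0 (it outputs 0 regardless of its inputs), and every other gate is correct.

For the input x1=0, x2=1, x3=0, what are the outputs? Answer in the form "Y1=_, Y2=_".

Propagate with g5 forced: g1=0, g2=1, g3=0, g4=0, g5=0 [stuck-at-0].
So the outputs are Y1=0, Y2=0. (Without the fault they would be Y1=0, Y2=1.)

Y1=0, Y2=0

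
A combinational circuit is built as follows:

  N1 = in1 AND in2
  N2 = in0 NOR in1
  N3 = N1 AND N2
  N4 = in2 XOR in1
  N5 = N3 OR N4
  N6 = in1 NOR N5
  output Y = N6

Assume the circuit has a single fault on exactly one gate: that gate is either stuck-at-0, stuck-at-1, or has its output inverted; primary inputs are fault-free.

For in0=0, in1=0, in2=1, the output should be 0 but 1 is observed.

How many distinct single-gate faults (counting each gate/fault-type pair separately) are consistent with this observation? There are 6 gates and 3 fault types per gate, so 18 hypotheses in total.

Fault-free: N1=0, N2=1, N3=0, N4=1, N5=1, N6=0 → 0. Observed 1.
  N1: none of the 3 fault types match ✗
  N2: none of the 3 fault types match ✗
  N3: none of the 3 fault types match ✗
  N4: stuck-at-0, inverted output ✓; others ✗
  N5: stuck-at-0, inverted output ✓; others ✗
  N6: stuck-at-1, inverted output ✓; others ✗
Consistent faults: {N4 stuck-at-0, N4 inverted output, N5 stuck-at-0, N5 inverted output, N6 stuck-at-1, N6 inverted output} — 6 in all.

6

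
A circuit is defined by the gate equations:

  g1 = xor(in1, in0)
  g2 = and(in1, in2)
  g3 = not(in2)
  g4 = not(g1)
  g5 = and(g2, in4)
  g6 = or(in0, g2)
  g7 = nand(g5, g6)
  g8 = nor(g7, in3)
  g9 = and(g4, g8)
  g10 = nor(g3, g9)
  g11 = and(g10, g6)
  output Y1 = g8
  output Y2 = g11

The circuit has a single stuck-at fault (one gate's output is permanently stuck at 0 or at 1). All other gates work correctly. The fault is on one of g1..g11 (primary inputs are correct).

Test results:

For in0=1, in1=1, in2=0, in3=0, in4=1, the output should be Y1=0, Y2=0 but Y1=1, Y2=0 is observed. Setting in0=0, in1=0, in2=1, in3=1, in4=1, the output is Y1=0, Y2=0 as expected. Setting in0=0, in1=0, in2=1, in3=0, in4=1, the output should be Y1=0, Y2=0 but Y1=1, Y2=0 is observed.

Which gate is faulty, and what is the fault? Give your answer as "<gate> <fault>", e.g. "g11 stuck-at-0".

Fault-free values for test 1 (in0=1, in1=1, in2=0, in3=0, in4=1): g1=0, g2=0, g3=1, g4=1, g5=0, g6=1, g7=1, g8=0, g9=0, g10=0, g11=0, giving Y1=0, Y2=0. Observed Y1=1, Y2=0.
Test 1: faults giving observed Y1=1, Y2=0 are {g2 stuck-at-1, g5 stuck-at-1, g7 stuck-at-0, g8 stuck-at-1}.
Test 2 (in0=0, in1=0, in2=1, in3=1, in4=1): fault-free g1=0, g2=0, g3=0, g4=1, g5=0, g6=0, g7=1, g8=0, g9=0, g10=1, g11=0 → Y1=0, Y2=0; observed Y1=0, Y2=0. Eliminates g2 stuck-at-1, g8 stuck-at-1.
Test 3 (in0=0, in1=0, in2=1, in3=0, in4=1): fault-free g1=0, g2=0, g3=0, g4=1, g5=0, g6=0, g7=1, g8=0, g9=0, g10=1, g11=0 → Y1=0, Y2=0; observed Y1=1, Y2=0. Eliminates g5 stuck-at-1.
Only g7 stuck-at-0 is consistent with every test.

g7 stuck-at-0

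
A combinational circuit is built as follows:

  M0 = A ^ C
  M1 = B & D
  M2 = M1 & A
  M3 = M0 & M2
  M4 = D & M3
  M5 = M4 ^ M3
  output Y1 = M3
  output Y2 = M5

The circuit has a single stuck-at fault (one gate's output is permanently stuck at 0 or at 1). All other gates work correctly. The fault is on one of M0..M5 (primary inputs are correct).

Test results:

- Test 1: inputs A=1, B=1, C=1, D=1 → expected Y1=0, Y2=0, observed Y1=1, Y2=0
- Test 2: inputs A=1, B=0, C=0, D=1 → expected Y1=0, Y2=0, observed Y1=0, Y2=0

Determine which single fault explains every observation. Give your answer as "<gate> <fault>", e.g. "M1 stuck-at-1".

M0 stuck-at-1

Fault-free values for test 1 (A=1, B=1, C=1, D=1): M0=0, M1=1, M2=1, M3=0, M4=0, M5=0, giving Y1=0, Y2=0. Observed Y1=1, Y2=0.
Test 1: faults giving observed Y1=1, Y2=0 are {M0 stuck-at-1, M3 stuck-at-1}.
Test 2 (A=1, B=0, C=0, D=1): fault-free M0=1, M1=0, M2=0, M3=0, M4=0, M5=0 → Y1=0, Y2=0; observed Y1=0, Y2=0. Eliminates M3 stuck-at-1.
Only M0 stuck-at-1 is consistent with every test.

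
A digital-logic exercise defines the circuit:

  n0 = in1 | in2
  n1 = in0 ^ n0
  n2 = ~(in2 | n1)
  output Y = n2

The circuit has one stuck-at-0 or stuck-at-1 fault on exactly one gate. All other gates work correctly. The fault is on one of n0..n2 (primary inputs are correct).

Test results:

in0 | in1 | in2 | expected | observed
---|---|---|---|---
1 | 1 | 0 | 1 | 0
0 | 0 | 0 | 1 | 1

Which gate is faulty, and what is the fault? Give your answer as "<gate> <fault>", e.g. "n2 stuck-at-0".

n0 stuck-at-0

Fault-free values for test 1 (in0=1, in1=1, in2=0): n0=1, n1=0, n2=1, giving Y=1. Observed 0.
Test 1: faults giving observed 0 are {n0 stuck-at-0, n1 stuck-at-1, n2 stuck-at-0}.
Test 2 (in0=0, in1=0, in2=0): fault-free n0=0, n1=0, n2=1 → 1; observed 1. Eliminates n1 stuck-at-1, n2 stuck-at-0.
Only n0 stuck-at-0 is consistent with every test.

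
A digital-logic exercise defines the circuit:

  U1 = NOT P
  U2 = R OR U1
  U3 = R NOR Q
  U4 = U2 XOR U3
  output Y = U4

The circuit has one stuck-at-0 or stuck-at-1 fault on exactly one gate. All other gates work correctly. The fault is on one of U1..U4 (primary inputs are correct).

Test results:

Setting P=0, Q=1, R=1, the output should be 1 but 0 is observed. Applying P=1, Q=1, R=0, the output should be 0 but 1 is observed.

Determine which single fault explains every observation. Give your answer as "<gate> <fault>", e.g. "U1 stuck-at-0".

Fault-free values for test 1 (P=0, Q=1, R=1): U1=1, U2=1, U3=0, U4=1, giving Y=1. Observed 0.
Test 1: faults giving observed 0 are {U2 stuck-at-0, U3 stuck-at-1, U4 stuck-at-0}.
Test 2 (P=1, Q=1, R=0): fault-free U1=0, U2=0, U3=0, U4=0 → 0; observed 1. Eliminates U2 stuck-at-0, U4 stuck-at-0.
Only U3 stuck-at-1 is consistent with every test.

U3 stuck-at-1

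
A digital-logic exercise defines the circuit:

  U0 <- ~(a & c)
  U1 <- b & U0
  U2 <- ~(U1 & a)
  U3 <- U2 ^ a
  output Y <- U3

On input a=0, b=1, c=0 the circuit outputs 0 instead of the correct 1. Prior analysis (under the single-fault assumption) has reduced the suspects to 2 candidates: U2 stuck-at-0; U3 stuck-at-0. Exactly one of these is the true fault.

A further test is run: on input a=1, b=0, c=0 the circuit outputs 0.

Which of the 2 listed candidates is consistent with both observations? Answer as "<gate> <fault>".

U3 stuck-at-0

Evaluate each candidate on input a=1, b=0, c=0:
  U2 stuck-at-0: U0=1, U1=0, U2=0 [stuck-at-0], U3=1 → 1 — eliminated
  U3 stuck-at-0: U0=1, U1=0, U2=1, U3=0 [stuck-at-0] → 0 — matches
Only U3 stuck-at-0 reproduces the observed 0.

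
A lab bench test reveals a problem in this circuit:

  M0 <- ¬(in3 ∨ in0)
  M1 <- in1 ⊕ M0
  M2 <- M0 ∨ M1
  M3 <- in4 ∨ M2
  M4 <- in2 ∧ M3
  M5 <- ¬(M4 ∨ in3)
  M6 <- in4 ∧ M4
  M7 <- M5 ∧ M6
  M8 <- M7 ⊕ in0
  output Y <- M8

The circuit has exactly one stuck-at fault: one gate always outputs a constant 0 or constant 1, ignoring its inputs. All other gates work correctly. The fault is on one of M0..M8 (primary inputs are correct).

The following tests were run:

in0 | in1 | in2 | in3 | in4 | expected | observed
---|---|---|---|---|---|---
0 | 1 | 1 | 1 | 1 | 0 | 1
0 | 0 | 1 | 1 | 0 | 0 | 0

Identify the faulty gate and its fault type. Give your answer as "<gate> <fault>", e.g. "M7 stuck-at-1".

M5 stuck-at-1

Fault-free values for test 1 (in0=0, in1=1, in2=1, in3=1, in4=1): M0=0, M1=1, M2=1, M3=1, M4=1, M5=0, M6=1, M7=0, M8=0, giving Y=0. Observed 1.
Test 1: faults giving observed 1 are {M5 stuck-at-1, M7 stuck-at-1, M8 stuck-at-1}.
Test 2 (in0=0, in1=0, in2=1, in3=1, in4=0): fault-free M0=0, M1=0, M2=0, M3=0, M4=0, M5=0, M6=0, M7=0, M8=0 → 0; observed 0. Eliminates M7 stuck-at-1, M8 stuck-at-1.
Only M5 stuck-at-1 is consistent with every test.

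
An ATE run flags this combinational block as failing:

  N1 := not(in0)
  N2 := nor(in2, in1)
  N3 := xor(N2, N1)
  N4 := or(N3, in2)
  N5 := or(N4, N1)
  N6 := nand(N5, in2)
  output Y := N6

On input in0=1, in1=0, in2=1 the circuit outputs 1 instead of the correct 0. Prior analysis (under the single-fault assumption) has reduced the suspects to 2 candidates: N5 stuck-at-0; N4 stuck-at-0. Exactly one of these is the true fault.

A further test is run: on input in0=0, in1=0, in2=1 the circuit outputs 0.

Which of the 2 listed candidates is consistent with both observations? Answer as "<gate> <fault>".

Evaluate each candidate on input in0=0, in1=0, in2=1:
  N5 stuck-at-0: N1=1, N2=0, N3=1, N4=1, N5=0 [stuck-at-0], N6=1 → 1 — eliminated
  N4 stuck-at-0: N1=1, N2=0, N3=1, N4=0 [stuck-at-0], N5=1, N6=0 → 0 — matches
Only N4 stuck-at-0 reproduces the observed 0.

N4 stuck-at-0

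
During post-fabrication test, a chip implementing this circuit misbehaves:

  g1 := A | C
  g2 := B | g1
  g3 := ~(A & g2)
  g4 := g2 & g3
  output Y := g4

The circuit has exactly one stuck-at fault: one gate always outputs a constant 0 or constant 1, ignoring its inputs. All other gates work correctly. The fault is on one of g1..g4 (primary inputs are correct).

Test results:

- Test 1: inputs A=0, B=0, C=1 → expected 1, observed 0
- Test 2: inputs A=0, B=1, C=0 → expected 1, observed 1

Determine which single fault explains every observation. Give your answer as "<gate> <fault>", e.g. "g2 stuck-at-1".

g1 stuck-at-0

Fault-free values for test 1 (A=0, B=0, C=1): g1=1, g2=1, g3=1, g4=1, giving Y=1. Observed 0.
Test 1: faults giving observed 0 are {g1 stuck-at-0, g2 stuck-at-0, g3 stuck-at-0, g4 stuck-at-0}.
Test 2 (A=0, B=1, C=0): fault-free g1=0, g2=1, g3=1, g4=1 → 1; observed 1. Eliminates g2 stuck-at-0, g3 stuck-at-0, g4 stuck-at-0.
Only g1 stuck-at-0 is consistent with every test.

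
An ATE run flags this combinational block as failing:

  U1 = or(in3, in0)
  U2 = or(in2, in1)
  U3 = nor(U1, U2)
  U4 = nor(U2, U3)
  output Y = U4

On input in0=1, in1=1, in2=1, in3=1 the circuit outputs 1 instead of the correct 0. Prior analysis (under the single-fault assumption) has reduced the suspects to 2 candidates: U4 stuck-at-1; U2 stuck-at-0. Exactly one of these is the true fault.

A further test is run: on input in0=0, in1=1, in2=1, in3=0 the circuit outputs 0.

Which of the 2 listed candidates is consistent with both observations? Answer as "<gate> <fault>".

Evaluate each candidate on input in0=0, in1=1, in2=1, in3=0:
  U4 stuck-at-1: U1=0, U2=1, U3=0, U4=1 [stuck-at-1] → 1 — eliminated
  U2 stuck-at-0: U1=0, U2=0 [stuck-at-0], U3=1, U4=0 → 0 — matches
Only U2 stuck-at-0 reproduces the observed 0.

U2 stuck-at-0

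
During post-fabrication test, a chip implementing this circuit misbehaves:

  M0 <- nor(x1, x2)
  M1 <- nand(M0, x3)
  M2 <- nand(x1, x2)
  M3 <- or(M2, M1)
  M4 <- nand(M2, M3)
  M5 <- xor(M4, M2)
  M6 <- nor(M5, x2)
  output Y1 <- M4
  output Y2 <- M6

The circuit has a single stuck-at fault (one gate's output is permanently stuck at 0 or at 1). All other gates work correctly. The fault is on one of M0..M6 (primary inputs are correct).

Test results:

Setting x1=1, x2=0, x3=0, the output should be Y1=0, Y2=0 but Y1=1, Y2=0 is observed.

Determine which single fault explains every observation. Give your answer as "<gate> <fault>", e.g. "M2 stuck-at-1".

Fault-free values for test 1 (x1=1, x2=0, x3=0): M0=0, M1=1, M2=1, M3=1, M4=0, M5=1, M6=0, giving Y1=0, Y2=0. Observed Y1=1, Y2=0.
Test 1: faults giving observed Y1=1, Y2=0 are {M2 stuck-at-0}.
Only M2 stuck-at-0 is consistent with every test.

M2 stuck-at-0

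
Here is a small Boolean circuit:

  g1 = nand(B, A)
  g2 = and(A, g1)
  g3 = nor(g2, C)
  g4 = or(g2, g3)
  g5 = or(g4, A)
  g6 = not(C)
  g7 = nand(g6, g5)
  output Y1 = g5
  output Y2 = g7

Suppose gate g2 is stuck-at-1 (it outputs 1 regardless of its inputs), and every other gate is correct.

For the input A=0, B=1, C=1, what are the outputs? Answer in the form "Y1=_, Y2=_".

Y1=1, Y2=1

Propagate with g2 forced: g1=1, g2=1 [stuck-at-1], g3=0, g4=1, g5=1, g6=0, g7=1.
So the outputs are Y1=1, Y2=1. (Without the fault they would be Y1=0, Y2=1.)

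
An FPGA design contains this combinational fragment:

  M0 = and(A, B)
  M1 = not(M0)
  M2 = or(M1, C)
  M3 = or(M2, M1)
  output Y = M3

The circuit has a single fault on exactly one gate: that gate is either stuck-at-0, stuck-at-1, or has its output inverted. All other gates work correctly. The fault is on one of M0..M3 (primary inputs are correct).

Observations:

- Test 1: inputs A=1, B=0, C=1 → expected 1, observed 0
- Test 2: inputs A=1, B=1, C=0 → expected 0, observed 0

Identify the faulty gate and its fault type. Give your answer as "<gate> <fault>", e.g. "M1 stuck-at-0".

Fault-free values for test 1 (A=1, B=0, C=1): M0=0, M1=1, M2=1, M3=1, giving Y=1. Observed 0.
Test 1: faults giving observed 0 are {M3 stuck-at-0, M3 inverted output}.
Test 2 (A=1, B=1, C=0): fault-free M0=1, M1=0, M2=0, M3=0 → 0; observed 0. Eliminates M3 inverted output.
Only M3 stuck-at-0 is consistent with every test.

M3 stuck-at-0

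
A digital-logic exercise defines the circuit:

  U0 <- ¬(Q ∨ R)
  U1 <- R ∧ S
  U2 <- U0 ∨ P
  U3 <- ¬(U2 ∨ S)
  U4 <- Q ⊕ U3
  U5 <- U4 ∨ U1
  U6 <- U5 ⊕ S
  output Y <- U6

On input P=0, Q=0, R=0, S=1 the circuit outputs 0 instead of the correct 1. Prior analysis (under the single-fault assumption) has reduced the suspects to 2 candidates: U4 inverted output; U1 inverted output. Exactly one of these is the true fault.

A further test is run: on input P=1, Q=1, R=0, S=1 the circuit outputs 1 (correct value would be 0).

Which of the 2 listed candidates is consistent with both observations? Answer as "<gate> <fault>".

Evaluate each candidate on input P=1, Q=1, R=0, S=1:
  U4 inverted output: U0=0, U1=0, U2=1, U3=0, U4=0 [inverted output], U5=0, U6=1 → 1 — matches
  U1 inverted output: U0=0, U1=1 [inverted output], U2=1, U3=0, U4=1, U5=1, U6=0 → 0 — eliminated
Only U4 inverted output reproduces the observed 1.

U4 inverted output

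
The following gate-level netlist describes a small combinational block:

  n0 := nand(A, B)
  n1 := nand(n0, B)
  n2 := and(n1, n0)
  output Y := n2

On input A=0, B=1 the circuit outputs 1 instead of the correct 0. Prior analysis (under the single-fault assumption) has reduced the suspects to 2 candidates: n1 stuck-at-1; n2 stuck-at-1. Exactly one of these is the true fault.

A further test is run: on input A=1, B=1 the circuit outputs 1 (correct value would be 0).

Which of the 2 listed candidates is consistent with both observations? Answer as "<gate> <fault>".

n2 stuck-at-1

Evaluate each candidate on input A=1, B=1:
  n1 stuck-at-1: n0=0, n1=1 [stuck-at-1], n2=0 → 0 — eliminated
  n2 stuck-at-1: n0=0, n1=1, n2=1 [stuck-at-1] → 1 — matches
Only n2 stuck-at-1 reproduces the observed 1.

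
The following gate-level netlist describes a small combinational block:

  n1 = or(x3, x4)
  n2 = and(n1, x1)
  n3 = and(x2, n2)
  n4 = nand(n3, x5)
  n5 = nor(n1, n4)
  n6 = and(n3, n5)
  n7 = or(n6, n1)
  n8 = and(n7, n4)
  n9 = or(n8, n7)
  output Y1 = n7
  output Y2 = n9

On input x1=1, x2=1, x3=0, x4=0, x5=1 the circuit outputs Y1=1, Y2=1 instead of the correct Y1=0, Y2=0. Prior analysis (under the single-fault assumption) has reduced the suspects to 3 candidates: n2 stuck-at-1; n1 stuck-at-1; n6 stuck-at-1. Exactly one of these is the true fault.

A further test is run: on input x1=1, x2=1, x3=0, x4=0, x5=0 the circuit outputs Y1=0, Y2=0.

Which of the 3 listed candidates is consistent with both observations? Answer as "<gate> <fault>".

Evaluate each candidate on input x1=1, x2=1, x3=0, x4=0, x5=0:
  n2 stuck-at-1: n1=0, n2=1 [stuck-at-1], n3=1, n4=1, n5=0, n6=0, n7=0, n8=0, n9=0 → Y1=0, Y2=0 — matches
  n1 stuck-at-1: n1=1 [stuck-at-1], n2=1, n3=1, n4=1, n5=0, n6=0, n7=1, n8=1, n9=1 → Y1=1, Y2=1 — eliminated
  n6 stuck-at-1: n1=0, n2=0, n3=0, n4=1, n5=0, n6=1 [stuck-at-1], n7=1, n8=1, n9=1 → Y1=1, Y2=1 — eliminated
Only n2 stuck-at-1 reproduces the observed Y1=0, Y2=0.

n2 stuck-at-1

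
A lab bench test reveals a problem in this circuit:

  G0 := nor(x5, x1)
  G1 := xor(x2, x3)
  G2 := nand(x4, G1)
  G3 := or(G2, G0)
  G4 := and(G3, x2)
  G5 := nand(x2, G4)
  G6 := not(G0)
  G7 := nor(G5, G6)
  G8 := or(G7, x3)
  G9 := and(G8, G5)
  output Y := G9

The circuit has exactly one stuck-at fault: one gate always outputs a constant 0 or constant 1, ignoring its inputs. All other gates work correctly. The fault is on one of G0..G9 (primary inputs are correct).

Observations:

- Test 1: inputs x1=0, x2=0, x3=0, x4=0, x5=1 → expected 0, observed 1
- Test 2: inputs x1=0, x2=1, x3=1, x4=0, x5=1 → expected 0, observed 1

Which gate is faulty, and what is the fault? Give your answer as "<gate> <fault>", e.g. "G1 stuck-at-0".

Fault-free values for test 1 (x1=0, x2=0, x3=0, x4=0, x5=1): G0=0, G1=0, G2=1, G3=1, G4=0, G5=1, G6=1, G7=0, G8=0, G9=0, giving Y=0. Observed 1.
Test 1: faults giving observed 1 are {G7 stuck-at-1, G8 stuck-at-1, G9 stuck-at-1}.
Test 2 (x1=0, x2=1, x3=1, x4=0, x5=1): fault-free G0=0, G1=0, G2=1, G3=1, G4=1, G5=0, G6=1, G7=0, G8=1, G9=0 → 0; observed 1. Eliminates G7 stuck-at-1, G8 stuck-at-1.
Only G9 stuck-at-1 is consistent with every test.

G9 stuck-at-1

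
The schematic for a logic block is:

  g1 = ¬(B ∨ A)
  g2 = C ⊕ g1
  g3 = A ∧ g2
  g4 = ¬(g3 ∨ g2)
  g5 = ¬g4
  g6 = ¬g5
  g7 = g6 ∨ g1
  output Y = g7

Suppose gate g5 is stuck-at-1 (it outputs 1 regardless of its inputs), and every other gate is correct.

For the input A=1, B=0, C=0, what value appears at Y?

0

Propagate with g5 forced: g1=0, g2=0, g3=0, g4=1, g5=1 [stuck-at-1], g6=0, g7=0.
So Y = 0. (Without the fault it would be 1.)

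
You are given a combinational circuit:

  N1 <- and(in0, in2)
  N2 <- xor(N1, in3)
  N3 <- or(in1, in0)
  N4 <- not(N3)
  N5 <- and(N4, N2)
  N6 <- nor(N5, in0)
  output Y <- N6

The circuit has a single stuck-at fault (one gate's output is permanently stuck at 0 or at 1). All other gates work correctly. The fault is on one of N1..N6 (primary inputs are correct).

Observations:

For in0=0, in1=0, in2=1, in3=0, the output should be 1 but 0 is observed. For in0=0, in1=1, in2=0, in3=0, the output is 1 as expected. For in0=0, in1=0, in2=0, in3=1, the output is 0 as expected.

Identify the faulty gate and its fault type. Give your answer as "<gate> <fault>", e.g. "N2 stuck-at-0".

Fault-free values for test 1 (in0=0, in1=0, in2=1, in3=0): N1=0, N2=0, N3=0, N4=1, N5=0, N6=1, giving Y=1. Observed 0.
Test 1: faults giving observed 0 are {N1 stuck-at-1, N2 stuck-at-1, N5 stuck-at-1, N6 stuck-at-0}.
Test 2 (in0=0, in1=1, in2=0, in3=0): fault-free N1=0, N2=0, N3=1, N4=0, N5=0, N6=1 → 1; observed 1. Eliminates N5 stuck-at-1, N6 stuck-at-0.
Test 3 (in0=0, in1=0, in2=0, in3=1): fault-free N1=0, N2=1, N3=0, N4=1, N5=1, N6=0 → 0; observed 0. Eliminates N1 stuck-at-1.
Only N2 stuck-at-1 is consistent with every test.

N2 stuck-at-1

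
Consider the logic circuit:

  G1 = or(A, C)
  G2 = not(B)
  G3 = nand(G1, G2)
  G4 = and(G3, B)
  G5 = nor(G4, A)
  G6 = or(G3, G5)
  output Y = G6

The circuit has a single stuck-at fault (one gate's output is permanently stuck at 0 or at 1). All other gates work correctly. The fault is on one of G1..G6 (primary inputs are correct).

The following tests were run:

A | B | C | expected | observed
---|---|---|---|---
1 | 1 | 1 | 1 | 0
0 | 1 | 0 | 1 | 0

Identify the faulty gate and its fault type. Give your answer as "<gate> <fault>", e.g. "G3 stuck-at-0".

G6 stuck-at-0

Fault-free values for test 1 (A=1, B=1, C=1): G1=1, G2=0, G3=1, G4=1, G5=0, G6=1, giving Y=1. Observed 0.
Test 1: faults giving observed 0 are {G2 stuck-at-1, G3 stuck-at-0, G6 stuck-at-0}.
Test 2 (A=0, B=1, C=0): fault-free G1=0, G2=0, G3=1, G4=1, G5=0, G6=1 → 1; observed 0. Eliminates G2 stuck-at-1, G3 stuck-at-0.
Only G6 stuck-at-0 is consistent with every test.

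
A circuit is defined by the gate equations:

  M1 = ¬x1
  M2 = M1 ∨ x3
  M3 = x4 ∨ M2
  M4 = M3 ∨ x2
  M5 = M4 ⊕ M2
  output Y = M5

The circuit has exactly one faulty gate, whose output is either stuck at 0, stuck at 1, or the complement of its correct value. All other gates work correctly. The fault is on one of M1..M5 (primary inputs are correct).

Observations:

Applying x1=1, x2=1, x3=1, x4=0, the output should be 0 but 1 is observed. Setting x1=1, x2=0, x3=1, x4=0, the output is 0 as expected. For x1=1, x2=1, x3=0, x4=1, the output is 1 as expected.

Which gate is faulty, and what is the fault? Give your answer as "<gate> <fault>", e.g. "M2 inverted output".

Fault-free values for test 1 (x1=1, x2=1, x3=1, x4=0): M1=0, M2=1, M3=1, M4=1, M5=0, giving Y=0. Observed 1.
Test 1: faults giving observed 1 are {M2 stuck-at-0, M2 inverted output, M4 stuck-at-0, M4 inverted output, M5 stuck-at-1, M5 inverted output}.
Test 2 (x1=1, x2=0, x3=1, x4=0): fault-free M1=0, M2=1, M3=1, M4=1, M5=0 → 0; observed 0. Eliminates M4 stuck-at-0, M4 inverted output, M5 stuck-at-1, M5 inverted output.
Test 3 (x1=1, x2=1, x3=0, x4=1): fault-free M1=0, M2=0, M3=1, M4=1, M5=1 → 1; observed 1. Eliminates M2 inverted output.
Only M2 stuck-at-0 is consistent with every test.

M2 stuck-at-0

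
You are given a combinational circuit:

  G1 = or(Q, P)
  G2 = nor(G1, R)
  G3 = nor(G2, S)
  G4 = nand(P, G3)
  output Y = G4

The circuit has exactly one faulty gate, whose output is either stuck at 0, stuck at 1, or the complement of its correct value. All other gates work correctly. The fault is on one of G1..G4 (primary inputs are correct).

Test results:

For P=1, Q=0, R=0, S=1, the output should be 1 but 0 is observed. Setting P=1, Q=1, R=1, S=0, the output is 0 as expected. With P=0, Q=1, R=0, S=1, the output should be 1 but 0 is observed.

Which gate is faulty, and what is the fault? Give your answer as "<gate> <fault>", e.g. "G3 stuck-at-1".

G4 stuck-at-0

Fault-free values for test 1 (P=1, Q=0, R=0, S=1): G1=1, G2=0, G3=0, G4=1, giving Y=1. Observed 0.
Test 1: faults giving observed 0 are {G3 stuck-at-1, G3 inverted output, G4 stuck-at-0, G4 inverted output}.
Test 2 (P=1, Q=1, R=1, S=0): fault-free G1=1, G2=0, G3=1, G4=0 → 0; observed 0. Eliminates G3 inverted output, G4 inverted output.
Test 3 (P=0, Q=1, R=0, S=1): fault-free G1=1, G2=0, G3=0, G4=1 → 1; observed 0. Eliminates G3 stuck-at-1.
Only G4 stuck-at-0 is consistent with every test.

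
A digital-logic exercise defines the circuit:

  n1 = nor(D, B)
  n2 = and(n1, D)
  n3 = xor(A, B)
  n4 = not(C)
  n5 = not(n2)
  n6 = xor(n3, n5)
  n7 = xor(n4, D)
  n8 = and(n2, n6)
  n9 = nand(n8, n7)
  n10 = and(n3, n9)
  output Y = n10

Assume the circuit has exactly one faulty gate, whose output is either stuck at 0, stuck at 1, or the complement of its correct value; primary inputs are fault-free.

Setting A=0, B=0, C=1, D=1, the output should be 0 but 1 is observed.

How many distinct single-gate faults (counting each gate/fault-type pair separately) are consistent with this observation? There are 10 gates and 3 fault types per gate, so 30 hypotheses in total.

Fault-free: n1=0, n2=0, n3=0, n4=0, n5=1, n6=1, n7=1, n8=0, n9=1, n10=0 → 0. Observed 1.
  n1: none of the 3 fault types match ✗
  n2: none of the 3 fault types match ✗
  n3: stuck-at-1, inverted output ✓; others ✗
  n4: none of the 3 fault types match ✗
  n5: none of the 3 fault types match ✗
  n6: none of the 3 fault types match ✗
  n7: none of the 3 fault types match ✗
  n8: none of the 3 fault types match ✗
  n9: none of the 3 fault types match ✗
  n10: stuck-at-1, inverted output ✓; others ✗
Consistent faults: {n3 stuck-at-1, n3 inverted output, n10 stuck-at-1, n10 inverted output} — 4 in all.

4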